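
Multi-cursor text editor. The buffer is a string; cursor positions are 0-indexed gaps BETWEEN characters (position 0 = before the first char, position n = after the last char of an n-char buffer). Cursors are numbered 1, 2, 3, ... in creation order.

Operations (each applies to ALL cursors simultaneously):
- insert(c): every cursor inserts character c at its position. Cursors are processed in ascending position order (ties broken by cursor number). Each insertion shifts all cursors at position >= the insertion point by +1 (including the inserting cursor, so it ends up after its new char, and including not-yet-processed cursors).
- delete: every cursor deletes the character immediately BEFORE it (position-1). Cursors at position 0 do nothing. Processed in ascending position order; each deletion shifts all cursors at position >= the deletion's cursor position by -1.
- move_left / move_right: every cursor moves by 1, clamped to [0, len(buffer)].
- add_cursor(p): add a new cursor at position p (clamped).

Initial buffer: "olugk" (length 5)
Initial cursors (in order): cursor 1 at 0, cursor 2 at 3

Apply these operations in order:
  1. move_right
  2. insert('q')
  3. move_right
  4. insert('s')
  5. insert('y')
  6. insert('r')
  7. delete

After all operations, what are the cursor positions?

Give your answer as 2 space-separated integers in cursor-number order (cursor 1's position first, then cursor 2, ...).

After op 1 (move_right): buffer="olugk" (len 5), cursors c1@1 c2@4, authorship .....
After op 2 (insert('q')): buffer="oqlugqk" (len 7), cursors c1@2 c2@6, authorship .1...2.
After op 3 (move_right): buffer="oqlugqk" (len 7), cursors c1@3 c2@7, authorship .1...2.
After op 4 (insert('s')): buffer="oqlsugqks" (len 9), cursors c1@4 c2@9, authorship .1.1..2.2
After op 5 (insert('y')): buffer="oqlsyugqksy" (len 11), cursors c1@5 c2@11, authorship .1.11..2.22
After op 6 (insert('r')): buffer="oqlsyrugqksyr" (len 13), cursors c1@6 c2@13, authorship .1.111..2.222
After op 7 (delete): buffer="oqlsyugqksy" (len 11), cursors c1@5 c2@11, authorship .1.11..2.22

Answer: 5 11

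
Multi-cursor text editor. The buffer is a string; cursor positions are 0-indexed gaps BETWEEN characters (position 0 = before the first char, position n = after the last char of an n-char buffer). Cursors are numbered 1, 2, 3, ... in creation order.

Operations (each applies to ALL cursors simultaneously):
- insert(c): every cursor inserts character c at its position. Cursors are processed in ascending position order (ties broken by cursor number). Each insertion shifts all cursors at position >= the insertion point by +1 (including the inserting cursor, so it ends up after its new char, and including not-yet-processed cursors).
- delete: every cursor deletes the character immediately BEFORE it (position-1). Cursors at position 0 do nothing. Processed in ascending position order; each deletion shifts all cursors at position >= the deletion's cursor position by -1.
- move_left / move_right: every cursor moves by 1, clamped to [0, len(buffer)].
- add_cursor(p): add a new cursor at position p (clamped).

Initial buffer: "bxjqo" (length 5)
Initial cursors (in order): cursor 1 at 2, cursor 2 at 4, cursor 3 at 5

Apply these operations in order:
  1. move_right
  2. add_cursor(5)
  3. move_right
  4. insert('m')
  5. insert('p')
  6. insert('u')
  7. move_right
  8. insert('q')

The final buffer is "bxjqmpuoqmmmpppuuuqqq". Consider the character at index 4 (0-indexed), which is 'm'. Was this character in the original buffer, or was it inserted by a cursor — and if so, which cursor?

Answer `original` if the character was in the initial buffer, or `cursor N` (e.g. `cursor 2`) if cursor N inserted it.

After op 1 (move_right): buffer="bxjqo" (len 5), cursors c1@3 c2@5 c3@5, authorship .....
After op 2 (add_cursor(5)): buffer="bxjqo" (len 5), cursors c1@3 c2@5 c3@5 c4@5, authorship .....
After op 3 (move_right): buffer="bxjqo" (len 5), cursors c1@4 c2@5 c3@5 c4@5, authorship .....
After op 4 (insert('m')): buffer="bxjqmommm" (len 9), cursors c1@5 c2@9 c3@9 c4@9, authorship ....1.234
After op 5 (insert('p')): buffer="bxjqmpommmppp" (len 13), cursors c1@6 c2@13 c3@13 c4@13, authorship ....11.234234
After op 6 (insert('u')): buffer="bxjqmpuommmpppuuu" (len 17), cursors c1@7 c2@17 c3@17 c4@17, authorship ....111.234234234
After op 7 (move_right): buffer="bxjqmpuommmpppuuu" (len 17), cursors c1@8 c2@17 c3@17 c4@17, authorship ....111.234234234
After op 8 (insert('q')): buffer="bxjqmpuoqmmmpppuuuqqq" (len 21), cursors c1@9 c2@21 c3@21 c4@21, authorship ....111.1234234234234
Authorship (.=original, N=cursor N): . . . . 1 1 1 . 1 2 3 4 2 3 4 2 3 4 2 3 4
Index 4: author = 1

Answer: cursor 1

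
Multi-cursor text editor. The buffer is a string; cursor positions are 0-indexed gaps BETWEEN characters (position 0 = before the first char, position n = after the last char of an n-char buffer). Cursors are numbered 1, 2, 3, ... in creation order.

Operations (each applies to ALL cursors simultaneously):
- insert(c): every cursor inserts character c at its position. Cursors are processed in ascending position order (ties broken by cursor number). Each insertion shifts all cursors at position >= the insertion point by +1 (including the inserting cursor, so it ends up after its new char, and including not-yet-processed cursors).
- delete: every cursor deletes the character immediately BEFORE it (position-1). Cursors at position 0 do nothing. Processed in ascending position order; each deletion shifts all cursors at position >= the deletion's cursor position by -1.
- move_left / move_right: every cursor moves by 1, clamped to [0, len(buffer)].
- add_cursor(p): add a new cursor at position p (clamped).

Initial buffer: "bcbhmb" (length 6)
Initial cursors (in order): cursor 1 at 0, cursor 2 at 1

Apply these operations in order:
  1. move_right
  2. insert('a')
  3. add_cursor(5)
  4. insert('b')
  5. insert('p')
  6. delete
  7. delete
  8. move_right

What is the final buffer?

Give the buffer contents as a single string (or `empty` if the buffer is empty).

After op 1 (move_right): buffer="bcbhmb" (len 6), cursors c1@1 c2@2, authorship ......
After op 2 (insert('a')): buffer="bacabhmb" (len 8), cursors c1@2 c2@4, authorship .1.2....
After op 3 (add_cursor(5)): buffer="bacabhmb" (len 8), cursors c1@2 c2@4 c3@5, authorship .1.2....
After op 4 (insert('b')): buffer="babcabbbhmb" (len 11), cursors c1@3 c2@6 c3@8, authorship .11.22.3...
After op 5 (insert('p')): buffer="babpcabpbbphmb" (len 14), cursors c1@4 c2@8 c3@11, authorship .111.222.33...
After op 6 (delete): buffer="babcabbbhmb" (len 11), cursors c1@3 c2@6 c3@8, authorship .11.22.3...
After op 7 (delete): buffer="bacabhmb" (len 8), cursors c1@2 c2@4 c3@5, authorship .1.2....
After op 8 (move_right): buffer="bacabhmb" (len 8), cursors c1@3 c2@5 c3@6, authorship .1.2....

Answer: bacabhmb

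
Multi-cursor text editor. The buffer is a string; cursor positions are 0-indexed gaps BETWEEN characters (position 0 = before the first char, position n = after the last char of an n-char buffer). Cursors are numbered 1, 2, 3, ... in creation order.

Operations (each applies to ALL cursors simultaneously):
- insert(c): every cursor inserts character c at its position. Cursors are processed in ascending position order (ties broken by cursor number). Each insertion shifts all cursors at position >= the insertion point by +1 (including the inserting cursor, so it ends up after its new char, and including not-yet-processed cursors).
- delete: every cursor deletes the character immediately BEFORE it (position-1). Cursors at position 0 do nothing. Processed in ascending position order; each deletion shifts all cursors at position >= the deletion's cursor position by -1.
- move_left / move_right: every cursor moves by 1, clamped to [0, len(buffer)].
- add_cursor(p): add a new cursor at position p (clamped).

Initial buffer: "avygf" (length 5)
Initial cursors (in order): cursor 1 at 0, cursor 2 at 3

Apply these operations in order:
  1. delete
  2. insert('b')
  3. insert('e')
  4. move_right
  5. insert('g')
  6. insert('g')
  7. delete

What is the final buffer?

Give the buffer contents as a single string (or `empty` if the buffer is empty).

Answer: beagvbeggf

Derivation:
After op 1 (delete): buffer="avgf" (len 4), cursors c1@0 c2@2, authorship ....
After op 2 (insert('b')): buffer="bavbgf" (len 6), cursors c1@1 c2@4, authorship 1..2..
After op 3 (insert('e')): buffer="beavbegf" (len 8), cursors c1@2 c2@6, authorship 11..22..
After op 4 (move_right): buffer="beavbegf" (len 8), cursors c1@3 c2@7, authorship 11..22..
After op 5 (insert('g')): buffer="beagvbeggf" (len 10), cursors c1@4 c2@9, authorship 11.1.22.2.
After op 6 (insert('g')): buffer="beaggvbegggf" (len 12), cursors c1@5 c2@11, authorship 11.11.22.22.
After op 7 (delete): buffer="beagvbeggf" (len 10), cursors c1@4 c2@9, authorship 11.1.22.2.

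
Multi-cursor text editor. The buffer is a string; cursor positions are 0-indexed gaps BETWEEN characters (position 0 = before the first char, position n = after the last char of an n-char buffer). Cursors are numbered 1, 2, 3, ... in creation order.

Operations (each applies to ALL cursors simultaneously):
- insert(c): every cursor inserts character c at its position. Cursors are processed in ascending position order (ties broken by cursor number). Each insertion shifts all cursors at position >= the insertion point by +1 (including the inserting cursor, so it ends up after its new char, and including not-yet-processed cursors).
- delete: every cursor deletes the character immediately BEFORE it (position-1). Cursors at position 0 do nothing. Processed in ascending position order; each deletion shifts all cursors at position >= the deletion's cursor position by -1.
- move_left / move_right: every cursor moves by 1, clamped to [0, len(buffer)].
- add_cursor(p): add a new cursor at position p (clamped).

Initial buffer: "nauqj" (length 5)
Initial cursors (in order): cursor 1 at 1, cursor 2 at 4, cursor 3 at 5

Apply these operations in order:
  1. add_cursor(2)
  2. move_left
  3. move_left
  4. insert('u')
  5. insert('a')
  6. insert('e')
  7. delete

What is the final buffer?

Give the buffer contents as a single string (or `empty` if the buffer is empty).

After op 1 (add_cursor(2)): buffer="nauqj" (len 5), cursors c1@1 c4@2 c2@4 c3@5, authorship .....
After op 2 (move_left): buffer="nauqj" (len 5), cursors c1@0 c4@1 c2@3 c3@4, authorship .....
After op 3 (move_left): buffer="nauqj" (len 5), cursors c1@0 c4@0 c2@2 c3@3, authorship .....
After op 4 (insert('u')): buffer="uunauuuqj" (len 9), cursors c1@2 c4@2 c2@5 c3@7, authorship 14..2.3..
After op 5 (insert('a')): buffer="uuaanauauuaqj" (len 13), cursors c1@4 c4@4 c2@8 c3@11, authorship 1414..22.33..
After op 6 (insert('e')): buffer="uuaaeenauaeuuaeqj" (len 17), cursors c1@6 c4@6 c2@11 c3@15, authorship 141414..222.333..
After op 7 (delete): buffer="uuaanauauuaqj" (len 13), cursors c1@4 c4@4 c2@8 c3@11, authorship 1414..22.33..

Answer: uuaanauauuaqj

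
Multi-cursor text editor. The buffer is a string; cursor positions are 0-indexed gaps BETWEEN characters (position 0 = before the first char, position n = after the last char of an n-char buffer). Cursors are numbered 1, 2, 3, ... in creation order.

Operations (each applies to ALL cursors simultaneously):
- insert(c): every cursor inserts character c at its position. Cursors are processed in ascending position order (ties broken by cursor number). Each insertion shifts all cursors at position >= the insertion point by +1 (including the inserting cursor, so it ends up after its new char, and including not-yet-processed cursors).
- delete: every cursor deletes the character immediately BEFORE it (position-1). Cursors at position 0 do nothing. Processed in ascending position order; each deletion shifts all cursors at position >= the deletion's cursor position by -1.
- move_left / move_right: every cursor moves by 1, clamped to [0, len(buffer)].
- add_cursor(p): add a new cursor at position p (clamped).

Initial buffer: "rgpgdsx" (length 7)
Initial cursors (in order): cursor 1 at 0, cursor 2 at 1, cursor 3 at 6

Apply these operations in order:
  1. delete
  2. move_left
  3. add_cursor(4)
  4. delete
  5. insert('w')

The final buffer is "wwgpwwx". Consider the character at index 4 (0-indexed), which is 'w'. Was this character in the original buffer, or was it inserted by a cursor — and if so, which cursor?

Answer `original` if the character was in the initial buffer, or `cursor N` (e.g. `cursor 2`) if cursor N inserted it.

After op 1 (delete): buffer="gpgdx" (len 5), cursors c1@0 c2@0 c3@4, authorship .....
After op 2 (move_left): buffer="gpgdx" (len 5), cursors c1@0 c2@0 c3@3, authorship .....
After op 3 (add_cursor(4)): buffer="gpgdx" (len 5), cursors c1@0 c2@0 c3@3 c4@4, authorship .....
After op 4 (delete): buffer="gpx" (len 3), cursors c1@0 c2@0 c3@2 c4@2, authorship ...
After op 5 (insert('w')): buffer="wwgpwwx" (len 7), cursors c1@2 c2@2 c3@6 c4@6, authorship 12..34.
Authorship (.=original, N=cursor N): 1 2 . . 3 4 .
Index 4: author = 3

Answer: cursor 3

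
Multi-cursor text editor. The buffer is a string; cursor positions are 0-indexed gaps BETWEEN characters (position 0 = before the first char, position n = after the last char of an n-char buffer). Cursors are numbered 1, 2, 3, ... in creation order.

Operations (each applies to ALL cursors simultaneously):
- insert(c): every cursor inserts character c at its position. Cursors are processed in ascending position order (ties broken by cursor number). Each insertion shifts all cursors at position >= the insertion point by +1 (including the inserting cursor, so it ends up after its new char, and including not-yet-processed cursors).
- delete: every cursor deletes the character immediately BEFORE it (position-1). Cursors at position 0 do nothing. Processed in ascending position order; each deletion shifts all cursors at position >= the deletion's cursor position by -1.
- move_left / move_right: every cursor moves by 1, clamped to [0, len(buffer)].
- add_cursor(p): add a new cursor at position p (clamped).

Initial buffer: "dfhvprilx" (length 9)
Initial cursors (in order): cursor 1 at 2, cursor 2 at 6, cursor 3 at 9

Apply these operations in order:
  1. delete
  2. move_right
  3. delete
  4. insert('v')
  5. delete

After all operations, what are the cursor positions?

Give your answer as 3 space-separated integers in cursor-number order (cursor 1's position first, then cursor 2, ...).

Answer: 1 3 3

Derivation:
After op 1 (delete): buffer="dhvpil" (len 6), cursors c1@1 c2@4 c3@6, authorship ......
After op 2 (move_right): buffer="dhvpil" (len 6), cursors c1@2 c2@5 c3@6, authorship ......
After op 3 (delete): buffer="dvp" (len 3), cursors c1@1 c2@3 c3@3, authorship ...
After op 4 (insert('v')): buffer="dvvpvv" (len 6), cursors c1@2 c2@6 c3@6, authorship .1..23
After op 5 (delete): buffer="dvp" (len 3), cursors c1@1 c2@3 c3@3, authorship ...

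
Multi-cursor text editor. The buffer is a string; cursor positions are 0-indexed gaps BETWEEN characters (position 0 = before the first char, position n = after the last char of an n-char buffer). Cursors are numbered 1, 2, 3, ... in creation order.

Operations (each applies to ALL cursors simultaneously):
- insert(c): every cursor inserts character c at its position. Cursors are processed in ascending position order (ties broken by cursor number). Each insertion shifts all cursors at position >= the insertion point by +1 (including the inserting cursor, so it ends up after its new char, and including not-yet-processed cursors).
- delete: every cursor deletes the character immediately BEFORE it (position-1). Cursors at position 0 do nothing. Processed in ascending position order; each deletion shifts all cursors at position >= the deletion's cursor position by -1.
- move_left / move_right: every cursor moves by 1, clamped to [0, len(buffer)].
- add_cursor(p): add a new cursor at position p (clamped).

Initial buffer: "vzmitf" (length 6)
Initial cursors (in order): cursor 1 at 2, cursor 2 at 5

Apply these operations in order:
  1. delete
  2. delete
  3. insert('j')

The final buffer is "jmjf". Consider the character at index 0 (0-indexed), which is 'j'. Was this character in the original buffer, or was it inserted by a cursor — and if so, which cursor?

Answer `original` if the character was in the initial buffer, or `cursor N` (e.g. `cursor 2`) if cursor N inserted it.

Answer: cursor 1

Derivation:
After op 1 (delete): buffer="vmif" (len 4), cursors c1@1 c2@3, authorship ....
After op 2 (delete): buffer="mf" (len 2), cursors c1@0 c2@1, authorship ..
After op 3 (insert('j')): buffer="jmjf" (len 4), cursors c1@1 c2@3, authorship 1.2.
Authorship (.=original, N=cursor N): 1 . 2 .
Index 0: author = 1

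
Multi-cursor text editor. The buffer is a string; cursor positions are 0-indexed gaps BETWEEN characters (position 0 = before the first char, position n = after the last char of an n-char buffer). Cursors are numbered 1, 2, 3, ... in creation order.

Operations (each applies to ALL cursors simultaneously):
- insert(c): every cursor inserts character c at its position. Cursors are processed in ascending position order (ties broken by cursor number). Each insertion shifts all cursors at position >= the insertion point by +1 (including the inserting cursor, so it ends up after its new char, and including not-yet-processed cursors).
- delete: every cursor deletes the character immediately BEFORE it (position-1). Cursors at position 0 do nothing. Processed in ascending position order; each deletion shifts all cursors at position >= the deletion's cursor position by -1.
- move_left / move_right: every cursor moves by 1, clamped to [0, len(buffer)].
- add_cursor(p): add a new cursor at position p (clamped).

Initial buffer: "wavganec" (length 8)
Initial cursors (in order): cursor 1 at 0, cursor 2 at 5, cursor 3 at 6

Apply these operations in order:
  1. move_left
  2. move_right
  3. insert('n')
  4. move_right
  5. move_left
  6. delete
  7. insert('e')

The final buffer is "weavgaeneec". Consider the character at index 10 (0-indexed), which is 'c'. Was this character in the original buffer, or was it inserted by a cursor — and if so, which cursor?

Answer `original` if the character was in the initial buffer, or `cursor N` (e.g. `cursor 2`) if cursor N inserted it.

Answer: original

Derivation:
After op 1 (move_left): buffer="wavganec" (len 8), cursors c1@0 c2@4 c3@5, authorship ........
After op 2 (move_right): buffer="wavganec" (len 8), cursors c1@1 c2@5 c3@6, authorship ........
After op 3 (insert('n')): buffer="wnavgannnec" (len 11), cursors c1@2 c2@7 c3@9, authorship .1....2.3..
After op 4 (move_right): buffer="wnavgannnec" (len 11), cursors c1@3 c2@8 c3@10, authorship .1....2.3..
After op 5 (move_left): buffer="wnavgannnec" (len 11), cursors c1@2 c2@7 c3@9, authorship .1....2.3..
After op 6 (delete): buffer="wavganec" (len 8), cursors c1@1 c2@5 c3@6, authorship ........
After op 7 (insert('e')): buffer="weavgaeneec" (len 11), cursors c1@2 c2@7 c3@9, authorship .1....2.3..
Authorship (.=original, N=cursor N): . 1 . . . . 2 . 3 . .
Index 10: author = original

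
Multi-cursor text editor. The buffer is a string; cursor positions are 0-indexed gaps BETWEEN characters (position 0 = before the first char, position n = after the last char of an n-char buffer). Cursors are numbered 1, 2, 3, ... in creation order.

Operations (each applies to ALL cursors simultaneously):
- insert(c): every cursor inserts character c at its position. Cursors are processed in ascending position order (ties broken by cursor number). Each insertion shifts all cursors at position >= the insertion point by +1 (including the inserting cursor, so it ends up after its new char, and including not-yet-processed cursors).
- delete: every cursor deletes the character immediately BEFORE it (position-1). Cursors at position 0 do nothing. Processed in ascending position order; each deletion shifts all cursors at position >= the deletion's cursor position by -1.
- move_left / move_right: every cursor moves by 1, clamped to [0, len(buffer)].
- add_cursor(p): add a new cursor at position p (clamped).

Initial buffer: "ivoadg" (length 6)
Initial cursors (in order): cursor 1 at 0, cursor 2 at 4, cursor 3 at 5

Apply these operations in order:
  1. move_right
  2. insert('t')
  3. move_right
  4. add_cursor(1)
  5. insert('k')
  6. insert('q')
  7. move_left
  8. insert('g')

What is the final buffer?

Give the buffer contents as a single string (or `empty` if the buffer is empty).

After op 1 (move_right): buffer="ivoadg" (len 6), cursors c1@1 c2@5 c3@6, authorship ......
After op 2 (insert('t')): buffer="itvoadtgt" (len 9), cursors c1@2 c2@7 c3@9, authorship .1....2.3
After op 3 (move_right): buffer="itvoadtgt" (len 9), cursors c1@3 c2@8 c3@9, authorship .1....2.3
After op 4 (add_cursor(1)): buffer="itvoadtgt" (len 9), cursors c4@1 c1@3 c2@8 c3@9, authorship .1....2.3
After op 5 (insert('k')): buffer="iktvkoadtgktk" (len 13), cursors c4@2 c1@5 c2@11 c3@13, authorship .41.1...2.233
After op 6 (insert('q')): buffer="ikqtvkqoadtgkqtkq" (len 17), cursors c4@3 c1@7 c2@14 c3@17, authorship .441.11...2.22333
After op 7 (move_left): buffer="ikqtvkqoadtgkqtkq" (len 17), cursors c4@2 c1@6 c2@13 c3@16, authorship .441.11...2.22333
After op 8 (insert('g')): buffer="ikgqtvkgqoadtgkgqtkgq" (len 21), cursors c4@3 c1@8 c2@16 c3@20, authorship .4441.111...2.2223333

Answer: ikgqtvkgqoadtgkgqtkgq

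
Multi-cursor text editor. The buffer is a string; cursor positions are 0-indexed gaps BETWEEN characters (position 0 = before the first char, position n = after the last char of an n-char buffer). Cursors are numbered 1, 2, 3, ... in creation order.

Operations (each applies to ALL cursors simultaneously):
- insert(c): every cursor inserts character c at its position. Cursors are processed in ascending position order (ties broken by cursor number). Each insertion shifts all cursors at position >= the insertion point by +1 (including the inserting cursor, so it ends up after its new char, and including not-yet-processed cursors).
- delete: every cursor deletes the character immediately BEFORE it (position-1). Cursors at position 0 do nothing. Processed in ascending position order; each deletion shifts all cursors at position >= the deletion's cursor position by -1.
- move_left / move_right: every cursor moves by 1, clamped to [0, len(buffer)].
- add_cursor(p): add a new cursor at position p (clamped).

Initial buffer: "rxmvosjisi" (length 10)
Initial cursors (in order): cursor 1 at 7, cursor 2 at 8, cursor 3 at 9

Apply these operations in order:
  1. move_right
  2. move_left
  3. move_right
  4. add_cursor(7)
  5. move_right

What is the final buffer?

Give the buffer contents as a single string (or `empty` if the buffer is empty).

Answer: rxmvosjisi

Derivation:
After op 1 (move_right): buffer="rxmvosjisi" (len 10), cursors c1@8 c2@9 c3@10, authorship ..........
After op 2 (move_left): buffer="rxmvosjisi" (len 10), cursors c1@7 c2@8 c3@9, authorship ..........
After op 3 (move_right): buffer="rxmvosjisi" (len 10), cursors c1@8 c2@9 c3@10, authorship ..........
After op 4 (add_cursor(7)): buffer="rxmvosjisi" (len 10), cursors c4@7 c1@8 c2@9 c3@10, authorship ..........
After op 5 (move_right): buffer="rxmvosjisi" (len 10), cursors c4@8 c1@9 c2@10 c3@10, authorship ..........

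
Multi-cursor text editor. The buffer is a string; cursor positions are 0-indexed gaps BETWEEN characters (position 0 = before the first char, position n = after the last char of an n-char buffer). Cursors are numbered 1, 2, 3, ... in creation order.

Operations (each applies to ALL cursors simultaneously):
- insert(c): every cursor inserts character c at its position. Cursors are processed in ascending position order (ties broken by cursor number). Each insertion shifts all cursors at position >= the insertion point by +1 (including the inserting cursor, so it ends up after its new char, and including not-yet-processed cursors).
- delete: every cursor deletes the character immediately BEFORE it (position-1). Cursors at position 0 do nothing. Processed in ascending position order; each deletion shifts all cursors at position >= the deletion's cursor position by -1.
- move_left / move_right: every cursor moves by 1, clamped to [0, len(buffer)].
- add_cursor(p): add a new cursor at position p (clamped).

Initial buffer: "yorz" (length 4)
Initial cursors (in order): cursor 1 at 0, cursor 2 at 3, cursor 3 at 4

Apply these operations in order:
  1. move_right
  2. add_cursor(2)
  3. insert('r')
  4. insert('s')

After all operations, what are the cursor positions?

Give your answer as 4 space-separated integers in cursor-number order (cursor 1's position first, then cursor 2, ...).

Answer: 3 12 12 6

Derivation:
After op 1 (move_right): buffer="yorz" (len 4), cursors c1@1 c2@4 c3@4, authorship ....
After op 2 (add_cursor(2)): buffer="yorz" (len 4), cursors c1@1 c4@2 c2@4 c3@4, authorship ....
After op 3 (insert('r')): buffer="yrorrzrr" (len 8), cursors c1@2 c4@4 c2@8 c3@8, authorship .1.4..23
After op 4 (insert('s')): buffer="yrsorsrzrrss" (len 12), cursors c1@3 c4@6 c2@12 c3@12, authorship .11.44..2323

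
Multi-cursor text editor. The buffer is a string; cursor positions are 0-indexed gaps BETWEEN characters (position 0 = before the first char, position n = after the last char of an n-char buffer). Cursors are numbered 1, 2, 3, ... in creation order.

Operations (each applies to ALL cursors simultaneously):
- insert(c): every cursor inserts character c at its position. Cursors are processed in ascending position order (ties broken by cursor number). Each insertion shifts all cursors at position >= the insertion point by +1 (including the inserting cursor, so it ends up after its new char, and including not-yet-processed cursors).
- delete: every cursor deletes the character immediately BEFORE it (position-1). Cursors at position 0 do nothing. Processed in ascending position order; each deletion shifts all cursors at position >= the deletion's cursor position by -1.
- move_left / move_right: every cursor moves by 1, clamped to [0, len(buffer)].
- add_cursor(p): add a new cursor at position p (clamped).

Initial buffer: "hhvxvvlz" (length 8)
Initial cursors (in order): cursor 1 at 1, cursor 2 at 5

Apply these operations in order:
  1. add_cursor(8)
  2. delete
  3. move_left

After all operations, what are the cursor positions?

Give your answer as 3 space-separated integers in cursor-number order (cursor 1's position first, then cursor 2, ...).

Answer: 0 2 4

Derivation:
After op 1 (add_cursor(8)): buffer="hhvxvvlz" (len 8), cursors c1@1 c2@5 c3@8, authorship ........
After op 2 (delete): buffer="hvxvl" (len 5), cursors c1@0 c2@3 c3@5, authorship .....
After op 3 (move_left): buffer="hvxvl" (len 5), cursors c1@0 c2@2 c3@4, authorship .....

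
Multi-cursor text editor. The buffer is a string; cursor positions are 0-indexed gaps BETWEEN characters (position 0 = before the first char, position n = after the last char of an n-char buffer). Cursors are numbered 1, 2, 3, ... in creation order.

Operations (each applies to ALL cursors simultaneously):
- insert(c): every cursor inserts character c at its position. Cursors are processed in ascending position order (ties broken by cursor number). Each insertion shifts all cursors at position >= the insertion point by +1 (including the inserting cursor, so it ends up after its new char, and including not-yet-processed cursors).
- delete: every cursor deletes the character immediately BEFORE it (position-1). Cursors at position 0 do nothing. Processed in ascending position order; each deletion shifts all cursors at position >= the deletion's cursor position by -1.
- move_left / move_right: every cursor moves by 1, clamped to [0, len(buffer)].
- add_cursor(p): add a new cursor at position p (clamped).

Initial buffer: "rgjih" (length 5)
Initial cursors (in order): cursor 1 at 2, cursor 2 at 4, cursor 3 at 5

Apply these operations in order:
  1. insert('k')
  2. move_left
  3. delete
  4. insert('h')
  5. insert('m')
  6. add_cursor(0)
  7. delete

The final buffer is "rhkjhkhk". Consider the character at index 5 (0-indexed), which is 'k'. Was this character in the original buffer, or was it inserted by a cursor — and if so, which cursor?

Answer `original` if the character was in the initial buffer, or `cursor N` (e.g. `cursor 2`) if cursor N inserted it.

After op 1 (insert('k')): buffer="rgkjikhk" (len 8), cursors c1@3 c2@6 c3@8, authorship ..1..2.3
After op 2 (move_left): buffer="rgkjikhk" (len 8), cursors c1@2 c2@5 c3@7, authorship ..1..2.3
After op 3 (delete): buffer="rkjkk" (len 5), cursors c1@1 c2@3 c3@4, authorship .1.23
After op 4 (insert('h')): buffer="rhkjhkhk" (len 8), cursors c1@2 c2@5 c3@7, authorship .11.2233
After op 5 (insert('m')): buffer="rhmkjhmkhmk" (len 11), cursors c1@3 c2@7 c3@10, authorship .111.222333
After op 6 (add_cursor(0)): buffer="rhmkjhmkhmk" (len 11), cursors c4@0 c1@3 c2@7 c3@10, authorship .111.222333
After op 7 (delete): buffer="rhkjhkhk" (len 8), cursors c4@0 c1@2 c2@5 c3@7, authorship .11.2233
Authorship (.=original, N=cursor N): . 1 1 . 2 2 3 3
Index 5: author = 2

Answer: cursor 2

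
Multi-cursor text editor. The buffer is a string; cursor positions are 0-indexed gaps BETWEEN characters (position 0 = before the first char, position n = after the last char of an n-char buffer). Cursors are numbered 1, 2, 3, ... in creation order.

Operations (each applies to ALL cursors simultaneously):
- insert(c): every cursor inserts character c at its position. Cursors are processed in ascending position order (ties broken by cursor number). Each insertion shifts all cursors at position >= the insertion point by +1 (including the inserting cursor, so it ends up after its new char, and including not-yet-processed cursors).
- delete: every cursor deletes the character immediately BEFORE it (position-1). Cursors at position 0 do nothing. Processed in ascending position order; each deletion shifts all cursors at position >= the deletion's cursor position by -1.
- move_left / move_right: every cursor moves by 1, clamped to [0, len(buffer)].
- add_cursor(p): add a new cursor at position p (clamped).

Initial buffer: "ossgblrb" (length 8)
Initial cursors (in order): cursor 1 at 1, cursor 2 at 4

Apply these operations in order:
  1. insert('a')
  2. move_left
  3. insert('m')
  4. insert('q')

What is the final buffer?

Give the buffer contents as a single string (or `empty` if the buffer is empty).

After op 1 (insert('a')): buffer="oassgablrb" (len 10), cursors c1@2 c2@6, authorship .1...2....
After op 2 (move_left): buffer="oassgablrb" (len 10), cursors c1@1 c2@5, authorship .1...2....
After op 3 (insert('m')): buffer="omassgmablrb" (len 12), cursors c1@2 c2@7, authorship .11...22....
After op 4 (insert('q')): buffer="omqassgmqablrb" (len 14), cursors c1@3 c2@9, authorship .111...222....

Answer: omqassgmqablrb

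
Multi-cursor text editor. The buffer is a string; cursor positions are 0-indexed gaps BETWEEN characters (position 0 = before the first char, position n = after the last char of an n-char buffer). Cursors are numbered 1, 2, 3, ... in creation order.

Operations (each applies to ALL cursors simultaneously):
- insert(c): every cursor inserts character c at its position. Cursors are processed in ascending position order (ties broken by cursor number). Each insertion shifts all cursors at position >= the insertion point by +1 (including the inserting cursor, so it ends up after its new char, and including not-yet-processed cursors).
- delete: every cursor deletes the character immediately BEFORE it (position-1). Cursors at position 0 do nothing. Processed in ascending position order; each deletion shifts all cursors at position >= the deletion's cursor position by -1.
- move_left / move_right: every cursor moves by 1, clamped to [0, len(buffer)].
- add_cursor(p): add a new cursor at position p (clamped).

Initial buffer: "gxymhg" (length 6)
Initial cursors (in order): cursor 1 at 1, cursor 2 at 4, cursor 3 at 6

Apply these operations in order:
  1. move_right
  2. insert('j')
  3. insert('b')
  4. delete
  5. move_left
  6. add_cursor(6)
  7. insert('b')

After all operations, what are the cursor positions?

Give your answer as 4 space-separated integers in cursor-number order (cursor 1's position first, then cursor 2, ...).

After op 1 (move_right): buffer="gxymhg" (len 6), cursors c1@2 c2@5 c3@6, authorship ......
After op 2 (insert('j')): buffer="gxjymhjgj" (len 9), cursors c1@3 c2@7 c3@9, authorship ..1...2.3
After op 3 (insert('b')): buffer="gxjbymhjbgjb" (len 12), cursors c1@4 c2@9 c3@12, authorship ..11...22.33
After op 4 (delete): buffer="gxjymhjgj" (len 9), cursors c1@3 c2@7 c3@9, authorship ..1...2.3
After op 5 (move_left): buffer="gxjymhjgj" (len 9), cursors c1@2 c2@6 c3@8, authorship ..1...2.3
After op 6 (add_cursor(6)): buffer="gxjymhjgj" (len 9), cursors c1@2 c2@6 c4@6 c3@8, authorship ..1...2.3
After op 7 (insert('b')): buffer="gxbjymhbbjgbj" (len 13), cursors c1@3 c2@9 c4@9 c3@12, authorship ..11...242.33

Answer: 3 9 12 9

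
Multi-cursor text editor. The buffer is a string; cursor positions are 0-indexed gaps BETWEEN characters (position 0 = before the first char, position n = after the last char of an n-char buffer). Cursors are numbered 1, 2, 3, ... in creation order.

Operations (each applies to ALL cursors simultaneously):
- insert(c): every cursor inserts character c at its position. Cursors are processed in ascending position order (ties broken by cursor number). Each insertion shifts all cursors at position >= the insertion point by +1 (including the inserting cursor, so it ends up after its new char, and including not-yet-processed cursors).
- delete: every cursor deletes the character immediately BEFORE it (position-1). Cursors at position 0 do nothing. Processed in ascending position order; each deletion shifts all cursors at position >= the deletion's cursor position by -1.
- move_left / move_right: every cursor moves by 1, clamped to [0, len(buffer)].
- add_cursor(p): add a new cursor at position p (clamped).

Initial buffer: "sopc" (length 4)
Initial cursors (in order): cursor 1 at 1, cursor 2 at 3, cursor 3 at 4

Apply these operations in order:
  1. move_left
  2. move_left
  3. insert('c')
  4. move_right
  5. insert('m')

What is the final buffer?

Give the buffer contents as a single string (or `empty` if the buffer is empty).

Answer: csmcomcpmc

Derivation:
After op 1 (move_left): buffer="sopc" (len 4), cursors c1@0 c2@2 c3@3, authorship ....
After op 2 (move_left): buffer="sopc" (len 4), cursors c1@0 c2@1 c3@2, authorship ....
After op 3 (insert('c')): buffer="cscocpc" (len 7), cursors c1@1 c2@3 c3@5, authorship 1.2.3..
After op 4 (move_right): buffer="cscocpc" (len 7), cursors c1@2 c2@4 c3@6, authorship 1.2.3..
After op 5 (insert('m')): buffer="csmcomcpmc" (len 10), cursors c1@3 c2@6 c3@9, authorship 1.12.23.3.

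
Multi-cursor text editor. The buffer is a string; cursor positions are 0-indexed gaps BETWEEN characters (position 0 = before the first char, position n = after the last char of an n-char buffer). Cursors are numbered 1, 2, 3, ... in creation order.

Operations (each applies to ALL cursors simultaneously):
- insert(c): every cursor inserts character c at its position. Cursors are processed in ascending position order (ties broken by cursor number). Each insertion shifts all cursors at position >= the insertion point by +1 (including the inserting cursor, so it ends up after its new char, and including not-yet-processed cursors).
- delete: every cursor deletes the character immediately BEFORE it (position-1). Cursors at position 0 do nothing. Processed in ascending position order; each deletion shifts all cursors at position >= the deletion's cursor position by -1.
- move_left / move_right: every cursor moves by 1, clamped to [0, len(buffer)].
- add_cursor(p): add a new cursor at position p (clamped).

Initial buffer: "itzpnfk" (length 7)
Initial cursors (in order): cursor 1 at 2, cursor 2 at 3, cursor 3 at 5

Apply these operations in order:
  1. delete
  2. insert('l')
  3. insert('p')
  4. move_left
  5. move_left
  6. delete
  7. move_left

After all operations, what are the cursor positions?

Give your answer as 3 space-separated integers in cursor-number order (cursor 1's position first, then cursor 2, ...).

Answer: 0 0 2

Derivation:
After op 1 (delete): buffer="ipfk" (len 4), cursors c1@1 c2@1 c3@2, authorship ....
After op 2 (insert('l')): buffer="illplfk" (len 7), cursors c1@3 c2@3 c3@5, authorship .12.3..
After op 3 (insert('p')): buffer="illppplpfk" (len 10), cursors c1@5 c2@5 c3@8, authorship .1212.33..
After op 4 (move_left): buffer="illppplpfk" (len 10), cursors c1@4 c2@4 c3@7, authorship .1212.33..
After op 5 (move_left): buffer="illppplpfk" (len 10), cursors c1@3 c2@3 c3@6, authorship .1212.33..
After op 6 (delete): buffer="ipplpfk" (len 7), cursors c1@1 c2@1 c3@3, authorship .1233..
After op 7 (move_left): buffer="ipplpfk" (len 7), cursors c1@0 c2@0 c3@2, authorship .1233..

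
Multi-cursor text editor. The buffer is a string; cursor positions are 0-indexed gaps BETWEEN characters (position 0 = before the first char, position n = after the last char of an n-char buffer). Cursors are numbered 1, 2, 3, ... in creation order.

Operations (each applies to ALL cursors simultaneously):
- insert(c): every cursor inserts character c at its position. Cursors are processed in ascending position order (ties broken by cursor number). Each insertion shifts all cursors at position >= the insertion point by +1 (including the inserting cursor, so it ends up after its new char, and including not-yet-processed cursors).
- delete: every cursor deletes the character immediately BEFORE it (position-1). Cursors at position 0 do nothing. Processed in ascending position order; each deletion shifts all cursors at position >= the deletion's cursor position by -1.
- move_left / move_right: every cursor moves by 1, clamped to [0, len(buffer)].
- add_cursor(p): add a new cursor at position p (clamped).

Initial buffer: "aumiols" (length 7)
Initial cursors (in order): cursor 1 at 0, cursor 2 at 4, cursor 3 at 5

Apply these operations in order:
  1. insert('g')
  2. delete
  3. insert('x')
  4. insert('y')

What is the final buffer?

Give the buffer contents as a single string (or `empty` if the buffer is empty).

After op 1 (insert('g')): buffer="gaumigogls" (len 10), cursors c1@1 c2@6 c3@8, authorship 1....2.3..
After op 2 (delete): buffer="aumiols" (len 7), cursors c1@0 c2@4 c3@5, authorship .......
After op 3 (insert('x')): buffer="xaumixoxls" (len 10), cursors c1@1 c2@6 c3@8, authorship 1....2.3..
After op 4 (insert('y')): buffer="xyaumixyoxyls" (len 13), cursors c1@2 c2@8 c3@11, authorship 11....22.33..

Answer: xyaumixyoxyls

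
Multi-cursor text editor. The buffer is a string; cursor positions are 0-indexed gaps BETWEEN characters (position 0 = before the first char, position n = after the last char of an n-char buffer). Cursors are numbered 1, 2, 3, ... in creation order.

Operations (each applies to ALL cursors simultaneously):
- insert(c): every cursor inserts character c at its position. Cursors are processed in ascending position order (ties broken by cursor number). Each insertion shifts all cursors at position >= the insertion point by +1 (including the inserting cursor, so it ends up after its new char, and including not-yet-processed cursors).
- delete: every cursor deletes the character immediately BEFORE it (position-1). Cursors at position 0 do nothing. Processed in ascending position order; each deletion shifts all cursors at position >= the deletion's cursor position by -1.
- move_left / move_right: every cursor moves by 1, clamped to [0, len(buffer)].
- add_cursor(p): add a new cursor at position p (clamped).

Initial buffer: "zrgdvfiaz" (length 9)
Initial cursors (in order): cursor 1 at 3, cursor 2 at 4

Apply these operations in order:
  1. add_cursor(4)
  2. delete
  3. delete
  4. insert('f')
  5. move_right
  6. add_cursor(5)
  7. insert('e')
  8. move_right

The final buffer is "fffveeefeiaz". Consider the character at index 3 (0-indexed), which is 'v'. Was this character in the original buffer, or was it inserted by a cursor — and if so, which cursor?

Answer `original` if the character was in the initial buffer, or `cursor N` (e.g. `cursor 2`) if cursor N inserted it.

After op 1 (add_cursor(4)): buffer="zrgdvfiaz" (len 9), cursors c1@3 c2@4 c3@4, authorship .........
After op 2 (delete): buffer="zvfiaz" (len 6), cursors c1@1 c2@1 c3@1, authorship ......
After op 3 (delete): buffer="vfiaz" (len 5), cursors c1@0 c2@0 c3@0, authorship .....
After op 4 (insert('f')): buffer="fffvfiaz" (len 8), cursors c1@3 c2@3 c3@3, authorship 123.....
After op 5 (move_right): buffer="fffvfiaz" (len 8), cursors c1@4 c2@4 c3@4, authorship 123.....
After op 6 (add_cursor(5)): buffer="fffvfiaz" (len 8), cursors c1@4 c2@4 c3@4 c4@5, authorship 123.....
After op 7 (insert('e')): buffer="fffveeefeiaz" (len 12), cursors c1@7 c2@7 c3@7 c4@9, authorship 123.123.4...
After op 8 (move_right): buffer="fffveeefeiaz" (len 12), cursors c1@8 c2@8 c3@8 c4@10, authorship 123.123.4...
Authorship (.=original, N=cursor N): 1 2 3 . 1 2 3 . 4 . . .
Index 3: author = original

Answer: original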